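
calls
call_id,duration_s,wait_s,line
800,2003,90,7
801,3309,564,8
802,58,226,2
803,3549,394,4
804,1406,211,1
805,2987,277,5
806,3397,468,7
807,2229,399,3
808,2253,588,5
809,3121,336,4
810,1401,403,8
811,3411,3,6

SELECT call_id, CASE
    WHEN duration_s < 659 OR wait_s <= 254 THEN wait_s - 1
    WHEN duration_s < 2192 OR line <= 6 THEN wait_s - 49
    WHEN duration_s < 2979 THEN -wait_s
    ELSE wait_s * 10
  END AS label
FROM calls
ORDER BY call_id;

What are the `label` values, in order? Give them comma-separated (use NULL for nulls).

89, 5640, 225, 345, 210, 228, 4680, 350, 539, 287, 354, 2

call_id=800: duration_s < 659 OR wait_s <= 254 → 89
call_id=801: ELSE → 5640
call_id=802: duration_s < 659 OR wait_s <= 254 → 225
call_id=803: duration_s < 2192 OR line <= 6 → 345
call_id=804: duration_s < 659 OR wait_s <= 254 → 210
call_id=805: duration_s < 2192 OR line <= 6 → 228
call_id=806: ELSE → 4680
call_id=807: duration_s < 2192 OR line <= 6 → 350
call_id=808: duration_s < 2192 OR line <= 6 → 539
call_id=809: duration_s < 2192 OR line <= 6 → 287
call_id=810: duration_s < 2192 OR line <= 6 → 354
call_id=811: duration_s < 659 OR wait_s <= 254 → 2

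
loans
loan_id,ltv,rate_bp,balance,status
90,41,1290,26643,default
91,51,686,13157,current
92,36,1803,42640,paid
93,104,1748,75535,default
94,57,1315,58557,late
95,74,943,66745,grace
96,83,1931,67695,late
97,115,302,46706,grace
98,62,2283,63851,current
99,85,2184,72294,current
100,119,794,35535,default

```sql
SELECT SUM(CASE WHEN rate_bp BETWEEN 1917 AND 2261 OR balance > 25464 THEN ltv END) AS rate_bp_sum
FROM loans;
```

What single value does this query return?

loan_id=90: ✓ → 41
loan_id=91: ✗
loan_id=92: ✓ → 36
loan_id=93: ✓ → 104
loan_id=94: ✓ → 57
loan_id=95: ✓ → 74
loan_id=96: ✓ → 83
loan_id=97: ✓ → 115
loan_id=98: ✓ → 62
loan_id=99: ✓ → 85
loan_id=100: ✓ → 119
rate_bp_sum = 41 + 36 + 104 + 57 + 74 + 83 + 115 + 62 + 85 + 119 = 776

776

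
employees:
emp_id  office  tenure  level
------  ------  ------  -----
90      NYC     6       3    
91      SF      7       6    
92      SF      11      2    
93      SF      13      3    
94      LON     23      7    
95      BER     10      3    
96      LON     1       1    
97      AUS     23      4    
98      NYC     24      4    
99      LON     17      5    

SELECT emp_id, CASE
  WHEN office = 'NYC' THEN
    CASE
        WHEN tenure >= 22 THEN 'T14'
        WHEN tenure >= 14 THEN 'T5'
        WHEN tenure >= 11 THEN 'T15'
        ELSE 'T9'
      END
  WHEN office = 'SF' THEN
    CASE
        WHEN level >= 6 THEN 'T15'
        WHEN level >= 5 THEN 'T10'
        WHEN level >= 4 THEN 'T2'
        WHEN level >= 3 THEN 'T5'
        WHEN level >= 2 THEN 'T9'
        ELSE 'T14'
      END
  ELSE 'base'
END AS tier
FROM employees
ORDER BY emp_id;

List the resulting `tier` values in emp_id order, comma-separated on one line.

T9, T15, T9, T5, base, base, base, base, T14, base

emp_id=90: office='NYC' → inner[ELSE] → T9
emp_id=91: office='SF' → inner[level >= 6] → T15
emp_id=92: office='SF' → inner[level >= 2] → T9
emp_id=93: office='SF' → inner[level >= 3] → T5
emp_id=94: office='LON' → outer ELSE → base
emp_id=95: office='BER' → outer ELSE → base
emp_id=96: office='LON' → outer ELSE → base
emp_id=97: office='AUS' → outer ELSE → base
emp_id=98: office='NYC' → inner[tenure >= 22] → T14
emp_id=99: office='LON' → outer ELSE → base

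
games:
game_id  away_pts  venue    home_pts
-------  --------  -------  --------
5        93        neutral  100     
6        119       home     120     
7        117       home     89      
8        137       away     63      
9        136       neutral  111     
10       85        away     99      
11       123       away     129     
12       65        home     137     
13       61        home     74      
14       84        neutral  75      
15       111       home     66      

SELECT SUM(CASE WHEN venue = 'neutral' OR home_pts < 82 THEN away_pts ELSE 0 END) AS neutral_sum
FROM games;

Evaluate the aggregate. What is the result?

622

game_id=5: ✓ → 93
game_id=6: ✗
game_id=7: ✗
game_id=8: ✓ → 137
game_id=9: ✓ → 136
game_id=10: ✗
game_id=11: ✗
game_id=12: ✗
game_id=13: ✓ → 61
game_id=14: ✓ → 84
game_id=15: ✓ → 111
neutral_sum = 93 + 137 + 136 + 61 + 84 + 111 = 622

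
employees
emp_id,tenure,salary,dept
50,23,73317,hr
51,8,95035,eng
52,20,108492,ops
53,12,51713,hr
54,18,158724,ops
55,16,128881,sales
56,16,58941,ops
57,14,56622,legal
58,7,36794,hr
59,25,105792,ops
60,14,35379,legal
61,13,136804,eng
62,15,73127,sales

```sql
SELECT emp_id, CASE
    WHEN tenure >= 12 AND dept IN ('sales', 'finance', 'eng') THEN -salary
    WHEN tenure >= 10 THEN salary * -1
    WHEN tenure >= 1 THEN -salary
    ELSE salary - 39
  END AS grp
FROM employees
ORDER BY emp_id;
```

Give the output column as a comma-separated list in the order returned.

-73317, -95035, -108492, -51713, -158724, -128881, -58941, -56622, -36794, -105792, -35379, -136804, -73127

emp_id=50: tenure >= 10 → -73317
emp_id=51: tenure >= 1 → -95035
emp_id=52: tenure >= 10 → -108492
emp_id=53: tenure >= 10 → -51713
emp_id=54: tenure >= 10 → -158724
emp_id=55: tenure >= 12 AND dept IN ('sales', 'finance', 'eng') → -128881
emp_id=56: tenure >= 10 → -58941
emp_id=57: tenure >= 10 → -56622
emp_id=58: tenure >= 1 → -36794
emp_id=59: tenure >= 10 → -105792
emp_id=60: tenure >= 10 → -35379
emp_id=61: tenure >= 12 AND dept IN ('sales', 'finance', 'eng') → -136804
emp_id=62: tenure >= 12 AND dept IN ('sales', 'finance', 'eng') → -73127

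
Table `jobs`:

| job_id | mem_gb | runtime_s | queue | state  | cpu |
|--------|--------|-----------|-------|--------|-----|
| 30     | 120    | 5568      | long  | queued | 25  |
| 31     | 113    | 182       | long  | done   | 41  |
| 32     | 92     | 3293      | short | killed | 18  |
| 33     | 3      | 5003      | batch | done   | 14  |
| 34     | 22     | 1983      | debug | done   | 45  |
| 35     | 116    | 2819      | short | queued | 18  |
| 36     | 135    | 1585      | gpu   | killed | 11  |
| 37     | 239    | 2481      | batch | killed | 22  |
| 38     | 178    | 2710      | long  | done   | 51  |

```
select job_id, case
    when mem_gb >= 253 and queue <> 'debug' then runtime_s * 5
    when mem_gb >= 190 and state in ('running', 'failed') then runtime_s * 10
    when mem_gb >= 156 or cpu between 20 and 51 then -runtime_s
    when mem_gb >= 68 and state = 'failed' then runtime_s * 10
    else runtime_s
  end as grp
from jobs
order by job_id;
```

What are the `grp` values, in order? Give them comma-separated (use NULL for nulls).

job_id=30: mem_gb >= 156 or cpu between 20 and 51 → -5568
job_id=31: mem_gb >= 156 or cpu between 20 and 51 → -182
job_id=32: ELSE → 3293
job_id=33: ELSE → 5003
job_id=34: mem_gb >= 156 or cpu between 20 and 51 → -1983
job_id=35: ELSE → 2819
job_id=36: ELSE → 1585
job_id=37: mem_gb >= 156 or cpu between 20 and 51 → -2481
job_id=38: mem_gb >= 156 or cpu between 20 and 51 → -2710

-5568, -182, 3293, 5003, -1983, 2819, 1585, -2481, -2710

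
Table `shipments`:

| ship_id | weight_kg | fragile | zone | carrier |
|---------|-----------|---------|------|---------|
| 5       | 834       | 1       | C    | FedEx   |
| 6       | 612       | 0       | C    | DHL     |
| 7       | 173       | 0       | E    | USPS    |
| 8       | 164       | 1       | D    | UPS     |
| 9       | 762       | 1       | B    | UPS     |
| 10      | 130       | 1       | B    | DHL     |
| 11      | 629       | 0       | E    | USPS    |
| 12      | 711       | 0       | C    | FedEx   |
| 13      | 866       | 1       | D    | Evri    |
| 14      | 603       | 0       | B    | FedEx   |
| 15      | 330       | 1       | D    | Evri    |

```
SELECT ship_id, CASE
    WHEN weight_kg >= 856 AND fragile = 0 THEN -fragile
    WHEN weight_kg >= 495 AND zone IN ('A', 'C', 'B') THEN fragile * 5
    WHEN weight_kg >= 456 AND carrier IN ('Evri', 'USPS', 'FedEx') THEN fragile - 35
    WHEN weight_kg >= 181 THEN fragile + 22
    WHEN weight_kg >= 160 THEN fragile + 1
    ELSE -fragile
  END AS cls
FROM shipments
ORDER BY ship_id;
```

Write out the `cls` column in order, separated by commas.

ship_id=5: weight_kg >= 495 AND zone IN ('A', 'C', 'B') → 5
ship_id=6: weight_kg >= 495 AND zone IN ('A', 'C', 'B') → 0
ship_id=7: weight_kg >= 160 → 1
ship_id=8: weight_kg >= 160 → 2
ship_id=9: weight_kg >= 495 AND zone IN ('A', 'C', 'B') → 5
ship_id=10: ELSE → -1
ship_id=11: weight_kg >= 456 AND carrier IN ('Evri', 'USPS', 'FedEx') → -35
ship_id=12: weight_kg >= 495 AND zone IN ('A', 'C', 'B') → 0
ship_id=13: weight_kg >= 456 AND carrier IN ('Evri', 'USPS', 'FedEx') → -34
ship_id=14: weight_kg >= 495 AND zone IN ('A', 'C', 'B') → 0
ship_id=15: weight_kg >= 181 → 23

5, 0, 1, 2, 5, -1, -35, 0, -34, 0, 23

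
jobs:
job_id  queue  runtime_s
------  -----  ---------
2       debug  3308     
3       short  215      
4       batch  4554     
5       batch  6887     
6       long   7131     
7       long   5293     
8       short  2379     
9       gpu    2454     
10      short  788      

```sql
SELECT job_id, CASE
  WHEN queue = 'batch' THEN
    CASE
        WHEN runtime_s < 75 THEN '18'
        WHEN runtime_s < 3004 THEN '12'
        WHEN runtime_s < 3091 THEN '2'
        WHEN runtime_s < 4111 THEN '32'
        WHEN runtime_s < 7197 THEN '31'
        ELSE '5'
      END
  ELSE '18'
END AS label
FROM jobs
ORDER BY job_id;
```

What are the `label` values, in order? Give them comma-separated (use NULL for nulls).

18, 18, 31, 31, 18, 18, 18, 18, 18

job_id=2: queue='debug' → outer ELSE → 18
job_id=3: queue='short' → outer ELSE → 18
job_id=4: queue='batch' → inner[runtime_s < 7197] → 31
job_id=5: queue='batch' → inner[runtime_s < 7197] → 31
job_id=6: queue='long' → outer ELSE → 18
job_id=7: queue='long' → outer ELSE → 18
job_id=8: queue='short' → outer ELSE → 18
job_id=9: queue='gpu' → outer ELSE → 18
job_id=10: queue='short' → outer ELSE → 18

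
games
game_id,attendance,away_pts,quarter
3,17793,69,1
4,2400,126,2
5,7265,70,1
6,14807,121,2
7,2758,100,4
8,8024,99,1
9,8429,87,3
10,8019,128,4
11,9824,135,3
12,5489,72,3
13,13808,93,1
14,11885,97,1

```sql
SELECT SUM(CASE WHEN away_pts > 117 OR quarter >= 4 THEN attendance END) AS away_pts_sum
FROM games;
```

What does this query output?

game_id=3: ✗
game_id=4: ✓ → 2400
game_id=5: ✗
game_id=6: ✓ → 14807
game_id=7: ✓ → 2758
game_id=8: ✗
game_id=9: ✗
game_id=10: ✓ → 8019
game_id=11: ✓ → 9824
game_id=12: ✗
game_id=13: ✗
game_id=14: ✗
away_pts_sum = 2400 + 14807 + 2758 + 8019 + 9824 = 37808

37808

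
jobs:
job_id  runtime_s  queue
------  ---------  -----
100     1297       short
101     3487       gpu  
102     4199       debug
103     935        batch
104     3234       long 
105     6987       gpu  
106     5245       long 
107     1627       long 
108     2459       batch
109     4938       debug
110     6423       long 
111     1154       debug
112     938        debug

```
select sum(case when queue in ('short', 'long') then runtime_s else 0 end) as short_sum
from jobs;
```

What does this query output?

17826

job_id=100: ✓ → 1297
job_id=101: ✗
job_id=102: ✗
job_id=103: ✗
job_id=104: ✓ → 3234
job_id=105: ✗
job_id=106: ✓ → 5245
job_id=107: ✓ → 1627
job_id=108: ✗
job_id=109: ✗
job_id=110: ✓ → 6423
job_id=111: ✗
job_id=112: ✗
short_sum = 1297 + 3234 + 5245 + 1627 + 6423 = 17826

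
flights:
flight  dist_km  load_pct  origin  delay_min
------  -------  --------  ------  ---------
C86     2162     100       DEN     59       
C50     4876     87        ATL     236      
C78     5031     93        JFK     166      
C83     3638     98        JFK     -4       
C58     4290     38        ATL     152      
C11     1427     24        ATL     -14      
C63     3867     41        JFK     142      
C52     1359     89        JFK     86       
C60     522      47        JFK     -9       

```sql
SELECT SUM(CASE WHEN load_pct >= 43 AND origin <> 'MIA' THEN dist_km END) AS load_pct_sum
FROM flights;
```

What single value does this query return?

17588

flight=C86: ✓ → 2162
flight=C50: ✓ → 4876
flight=C78: ✓ → 5031
flight=C83: ✓ → 3638
flight=C58: ✗
flight=C11: ✗
flight=C63: ✗
flight=C52: ✓ → 1359
flight=C60: ✓ → 522
load_pct_sum = 2162 + 4876 + 5031 + 3638 + 1359 + 522 = 17588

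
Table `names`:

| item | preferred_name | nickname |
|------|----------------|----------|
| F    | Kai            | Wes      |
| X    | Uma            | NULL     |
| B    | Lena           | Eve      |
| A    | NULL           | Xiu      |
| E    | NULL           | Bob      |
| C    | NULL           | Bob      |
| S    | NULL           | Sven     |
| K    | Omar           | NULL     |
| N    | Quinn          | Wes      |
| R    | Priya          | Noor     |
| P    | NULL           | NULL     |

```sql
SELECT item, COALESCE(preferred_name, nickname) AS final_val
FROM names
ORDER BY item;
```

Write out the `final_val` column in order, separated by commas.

Xiu, Lena, Bob, Bob, Kai, Omar, Quinn, NULL, Priya, Sven, Uma

item=A: preferred_name=NULL, nickname=Xiu → Xiu
item=B: preferred_name=Lena → Lena
item=C: preferred_name=NULL, nickname=Bob → Bob
item=E: preferred_name=NULL, nickname=Bob → Bob
item=F: preferred_name=Kai → Kai
item=K: preferred_name=Omar → Omar
item=N: preferred_name=Quinn → Quinn
item=P: preferred_name=NULL, nickname=NULL (all NULL) → NULL
item=R: preferred_name=Priya → Priya
item=S: preferred_name=NULL, nickname=Sven → Sven
item=X: preferred_name=Uma → Uma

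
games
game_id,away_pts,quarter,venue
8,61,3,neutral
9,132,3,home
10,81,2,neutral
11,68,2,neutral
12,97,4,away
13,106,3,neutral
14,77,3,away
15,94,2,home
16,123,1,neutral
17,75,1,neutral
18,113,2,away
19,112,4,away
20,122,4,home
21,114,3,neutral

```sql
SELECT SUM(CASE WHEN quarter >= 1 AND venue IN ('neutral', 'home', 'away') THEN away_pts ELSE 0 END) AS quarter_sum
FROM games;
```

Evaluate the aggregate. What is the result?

game_id=8: ✓ → 61
game_id=9: ✓ → 132
game_id=10: ✓ → 81
game_id=11: ✓ → 68
game_id=12: ✓ → 97
game_id=13: ✓ → 106
game_id=14: ✓ → 77
game_id=15: ✓ → 94
game_id=16: ✓ → 123
game_id=17: ✓ → 75
game_id=18: ✓ → 113
game_id=19: ✓ → 112
game_id=20: ✓ → 122
game_id=21: ✓ → 114
quarter_sum = 61 + 132 + 81 + 68 + 97 + 106 + 77 + 94 + 123 + 75 + 113 + 112 + 122 + 114 = 1375

1375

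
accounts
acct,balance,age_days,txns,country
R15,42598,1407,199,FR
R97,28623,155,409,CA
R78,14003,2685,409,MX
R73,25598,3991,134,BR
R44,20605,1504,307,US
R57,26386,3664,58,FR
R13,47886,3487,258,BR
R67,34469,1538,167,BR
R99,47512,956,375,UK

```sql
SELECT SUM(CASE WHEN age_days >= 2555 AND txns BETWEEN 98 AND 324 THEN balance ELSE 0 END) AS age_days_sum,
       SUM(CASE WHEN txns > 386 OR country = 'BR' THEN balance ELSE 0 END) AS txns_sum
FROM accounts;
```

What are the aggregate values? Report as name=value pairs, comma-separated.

age_days_sum=73484, txns_sum=150579

[age_days_sum: age_days >= 2555 AND txns BETWEEN 98 AND 324]
acct=R15: ✗
acct=R97: ✗
acct=R78: ✗
acct=R73: ✓ → 25598
acct=R44: ✗
acct=R57: ✗
acct=R13: ✓ → 47886
acct=R67: ✗
acct=R99: ✗
age_days_sum = 25598 + 47886 = 73484
—
[txns_sum: txns > 386 OR country = 'BR']
acct=R15: ✗
acct=R97: ✓ → 28623
acct=R78: ✓ → 14003
acct=R73: ✓ → 25598
acct=R44: ✗
acct=R57: ✗
acct=R13: ✓ → 47886
acct=R67: ✓ → 34469
acct=R99: ✗
txns_sum = 28623 + 14003 + 25598 + 47886 + 34469 = 150579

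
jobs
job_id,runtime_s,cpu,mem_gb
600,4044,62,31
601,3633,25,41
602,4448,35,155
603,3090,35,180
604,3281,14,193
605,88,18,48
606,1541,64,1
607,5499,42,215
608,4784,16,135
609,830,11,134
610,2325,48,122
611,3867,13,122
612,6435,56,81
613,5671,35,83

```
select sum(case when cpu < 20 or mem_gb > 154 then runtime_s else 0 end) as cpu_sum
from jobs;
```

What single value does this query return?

25887

job_id=600: ✗
job_id=601: ✗
job_id=602: ✓ → 4448
job_id=603: ✓ → 3090
job_id=604: ✓ → 3281
job_id=605: ✓ → 88
job_id=606: ✗
job_id=607: ✓ → 5499
job_id=608: ✓ → 4784
job_id=609: ✓ → 830
job_id=610: ✗
job_id=611: ✓ → 3867
job_id=612: ✗
job_id=613: ✗
cpu_sum = 4448 + 3090 + 3281 + 88 + 5499 + 4784 + 830 + 3867 = 25887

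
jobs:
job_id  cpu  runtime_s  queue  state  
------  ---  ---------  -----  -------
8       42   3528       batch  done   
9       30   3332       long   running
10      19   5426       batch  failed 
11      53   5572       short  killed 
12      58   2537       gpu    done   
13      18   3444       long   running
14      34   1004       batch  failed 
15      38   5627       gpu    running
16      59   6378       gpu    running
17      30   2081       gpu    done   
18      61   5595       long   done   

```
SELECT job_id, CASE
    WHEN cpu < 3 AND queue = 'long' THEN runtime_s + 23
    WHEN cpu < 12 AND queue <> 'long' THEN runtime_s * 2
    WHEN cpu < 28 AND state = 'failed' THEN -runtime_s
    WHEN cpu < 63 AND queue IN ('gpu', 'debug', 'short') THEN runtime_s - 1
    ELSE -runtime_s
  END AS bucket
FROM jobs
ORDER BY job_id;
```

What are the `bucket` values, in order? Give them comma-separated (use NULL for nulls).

-3528, -3332, -5426, 5571, 2536, -3444, -1004, 5626, 6377, 2080, -5595

job_id=8: ELSE → -3528
job_id=9: ELSE → -3332
job_id=10: cpu < 28 AND state = 'failed' → -5426
job_id=11: cpu < 63 AND queue IN ('gpu', 'debug', 'short') → 5571
job_id=12: cpu < 63 AND queue IN ('gpu', 'debug', 'short') → 2536
job_id=13: ELSE → -3444
job_id=14: ELSE → -1004
job_id=15: cpu < 63 AND queue IN ('gpu', 'debug', 'short') → 5626
job_id=16: cpu < 63 AND queue IN ('gpu', 'debug', 'short') → 6377
job_id=17: cpu < 63 AND queue IN ('gpu', 'debug', 'short') → 2080
job_id=18: ELSE → -5595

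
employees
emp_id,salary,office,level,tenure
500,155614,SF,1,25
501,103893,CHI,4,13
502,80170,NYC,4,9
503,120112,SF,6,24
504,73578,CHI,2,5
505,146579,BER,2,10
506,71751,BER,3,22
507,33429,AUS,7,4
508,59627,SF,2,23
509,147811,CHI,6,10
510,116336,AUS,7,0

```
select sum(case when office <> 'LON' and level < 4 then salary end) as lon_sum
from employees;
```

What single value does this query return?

507149

emp_id=500: ✓ → 155614
emp_id=501: ✗
emp_id=502: ✗
emp_id=503: ✗
emp_id=504: ✓ → 73578
emp_id=505: ✓ → 146579
emp_id=506: ✓ → 71751
emp_id=507: ✗
emp_id=508: ✓ → 59627
emp_id=509: ✗
emp_id=510: ✗
lon_sum = 155614 + 73578 + 146579 + 71751 + 59627 = 507149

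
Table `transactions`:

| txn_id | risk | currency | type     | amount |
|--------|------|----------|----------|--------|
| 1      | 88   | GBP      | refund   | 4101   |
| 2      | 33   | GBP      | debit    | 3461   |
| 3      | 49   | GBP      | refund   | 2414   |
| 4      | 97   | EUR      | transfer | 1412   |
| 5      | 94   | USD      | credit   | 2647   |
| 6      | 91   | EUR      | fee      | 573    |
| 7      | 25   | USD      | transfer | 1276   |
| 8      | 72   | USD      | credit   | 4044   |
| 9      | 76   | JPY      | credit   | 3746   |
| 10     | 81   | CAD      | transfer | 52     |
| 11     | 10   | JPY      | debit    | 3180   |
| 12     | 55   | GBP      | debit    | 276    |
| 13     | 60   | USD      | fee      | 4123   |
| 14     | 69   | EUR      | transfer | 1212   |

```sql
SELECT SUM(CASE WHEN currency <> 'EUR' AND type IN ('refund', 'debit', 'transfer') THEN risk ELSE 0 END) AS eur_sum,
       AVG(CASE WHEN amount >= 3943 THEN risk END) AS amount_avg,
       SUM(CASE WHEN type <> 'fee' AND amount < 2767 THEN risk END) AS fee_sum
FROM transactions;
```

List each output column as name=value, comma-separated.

eur_sum=341, amount_avg=73.3333333333, fee_sum=470

[eur_sum: currency <> 'EUR' AND type IN ('refund', 'debit', 'transfer')]
txn_id=1: ✓ → 88
txn_id=2: ✓ → 33
txn_id=3: ✓ → 49
txn_id=4: ✗
txn_id=5: ✗
txn_id=6: ✗
txn_id=7: ✓ → 25
txn_id=8: ✗
txn_id=9: ✗
txn_id=10: ✓ → 81
txn_id=11: ✓ → 10
txn_id=12: ✓ → 55
txn_id=13: ✗
txn_id=14: ✗
eur_sum = 88 + 33 + 49 + 25 + 81 + 10 + 55 = 341
—
[amount_avg: amount >= 3943]
txn_id=1: ✓ → 88
txn_id=2: ✗
txn_id=3: ✗
txn_id=4: ✗
txn_id=5: ✗
txn_id=6: ✗
txn_id=7: ✗
txn_id=8: ✓ → 72
txn_id=9: ✗
txn_id=10: ✗
txn_id=11: ✗
txn_id=12: ✗
txn_id=13: ✓ → 60
txn_id=14: ✗
amount_avg = (88 + 72 + 60) / 3 = 73.3333333333
—
[fee_sum: type <> 'fee' AND amount < 2767]
txn_id=1: ✗
txn_id=2: ✗
txn_id=3: ✓ → 49
txn_id=4: ✓ → 97
txn_id=5: ✓ → 94
txn_id=6: ✗
txn_id=7: ✓ → 25
txn_id=8: ✗
txn_id=9: ✗
txn_id=10: ✓ → 81
txn_id=11: ✗
txn_id=12: ✓ → 55
txn_id=13: ✗
txn_id=14: ✓ → 69
fee_sum = 49 + 97 + 94 + 25 + 81 + 55 + 69 = 470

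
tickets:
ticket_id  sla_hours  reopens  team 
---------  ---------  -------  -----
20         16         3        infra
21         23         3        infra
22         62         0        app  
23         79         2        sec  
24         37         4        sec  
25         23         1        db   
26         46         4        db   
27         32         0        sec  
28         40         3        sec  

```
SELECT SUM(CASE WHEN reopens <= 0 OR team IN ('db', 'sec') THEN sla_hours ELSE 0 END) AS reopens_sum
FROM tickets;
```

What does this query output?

ticket_id=20: ✗
ticket_id=21: ✗
ticket_id=22: ✓ → 62
ticket_id=23: ✓ → 79
ticket_id=24: ✓ → 37
ticket_id=25: ✓ → 23
ticket_id=26: ✓ → 46
ticket_id=27: ✓ → 32
ticket_id=28: ✓ → 40
reopens_sum = 62 + 79 + 37 + 23 + 46 + 32 + 40 = 319

319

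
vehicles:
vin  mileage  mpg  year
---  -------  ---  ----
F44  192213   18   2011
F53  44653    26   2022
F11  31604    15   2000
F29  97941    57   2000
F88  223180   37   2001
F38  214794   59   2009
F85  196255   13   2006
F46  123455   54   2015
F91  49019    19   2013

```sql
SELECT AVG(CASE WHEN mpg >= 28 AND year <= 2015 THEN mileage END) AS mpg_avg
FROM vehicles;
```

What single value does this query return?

164842.5

vin=F44: ✗
vin=F53: ✗
vin=F11: ✗
vin=F29: ✓ → 97941
vin=F88: ✓ → 223180
vin=F38: ✓ → 214794
vin=F85: ✗
vin=F46: ✓ → 123455
vin=F91: ✗
mpg_avg = (97941 + 223180 + 214794 + 123455) / 4 = 164842.5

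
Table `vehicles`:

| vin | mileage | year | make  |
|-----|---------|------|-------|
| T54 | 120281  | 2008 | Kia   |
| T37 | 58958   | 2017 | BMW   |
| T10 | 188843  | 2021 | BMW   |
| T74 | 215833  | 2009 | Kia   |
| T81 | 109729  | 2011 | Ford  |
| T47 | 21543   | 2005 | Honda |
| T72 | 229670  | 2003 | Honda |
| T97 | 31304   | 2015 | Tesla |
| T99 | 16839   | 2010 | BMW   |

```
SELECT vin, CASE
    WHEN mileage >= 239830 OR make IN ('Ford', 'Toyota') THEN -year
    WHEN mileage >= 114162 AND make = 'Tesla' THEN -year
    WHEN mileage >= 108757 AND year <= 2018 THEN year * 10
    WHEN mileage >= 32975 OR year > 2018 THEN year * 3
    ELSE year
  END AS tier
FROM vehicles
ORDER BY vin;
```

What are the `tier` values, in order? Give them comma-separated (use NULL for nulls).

6063, 6051, 2005, 20080, 20030, 20090, -2011, 2015, 2010

vin=T10: mileage >= 32975 OR year > 2018 → 6063
vin=T37: mileage >= 32975 OR year > 2018 → 6051
vin=T47: ELSE → 2005
vin=T54: mileage >= 108757 AND year <= 2018 → 20080
vin=T72: mileage >= 108757 AND year <= 2018 → 20030
vin=T74: mileage >= 108757 AND year <= 2018 → 20090
vin=T81: mileage >= 239830 OR make IN ('Ford', 'Toyota') → -2011
vin=T97: ELSE → 2015
vin=T99: ELSE → 2010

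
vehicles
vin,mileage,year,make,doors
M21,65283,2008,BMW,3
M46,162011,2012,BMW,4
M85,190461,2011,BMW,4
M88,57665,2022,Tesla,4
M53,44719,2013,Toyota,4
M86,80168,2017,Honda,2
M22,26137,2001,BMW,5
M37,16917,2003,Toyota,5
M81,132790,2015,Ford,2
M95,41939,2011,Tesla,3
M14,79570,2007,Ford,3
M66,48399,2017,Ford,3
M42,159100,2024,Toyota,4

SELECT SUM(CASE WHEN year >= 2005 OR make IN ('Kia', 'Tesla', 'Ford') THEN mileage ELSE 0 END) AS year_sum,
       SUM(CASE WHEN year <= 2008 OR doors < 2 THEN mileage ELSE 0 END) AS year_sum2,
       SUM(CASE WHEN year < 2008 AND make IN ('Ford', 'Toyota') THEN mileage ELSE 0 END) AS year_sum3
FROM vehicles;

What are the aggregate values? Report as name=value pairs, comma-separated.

year_sum=1062105, year_sum2=187907, year_sum3=96487

[year_sum: year >= 2005 OR make IN ('Kia', 'Tesla', 'Ford')]
vin=M21: ✓ → 65283
vin=M46: ✓ → 162011
vin=M85: ✓ → 190461
vin=M88: ✓ → 57665
vin=M53: ✓ → 44719
vin=M86: ✓ → 80168
vin=M22: ✗
vin=M37: ✗
vin=M81: ✓ → 132790
vin=M95: ✓ → 41939
vin=M14: ✓ → 79570
vin=M66: ✓ → 48399
vin=M42: ✓ → 159100
year_sum = 65283 + 162011 + 190461 + 57665 + 44719 + 80168 + 132790 + 41939 + 79570 + 48399 + 159100 = 1062105
—
[year_sum2: year <= 2008 OR doors < 2]
vin=M21: ✓ → 65283
vin=M46: ✗
vin=M85: ✗
vin=M88: ✗
vin=M53: ✗
vin=M86: ✗
vin=M22: ✓ → 26137
vin=M37: ✓ → 16917
vin=M81: ✗
vin=M95: ✗
vin=M14: ✓ → 79570
vin=M66: ✗
vin=M42: ✗
year_sum2 = 65283 + 26137 + 16917 + 79570 = 187907
—
[year_sum3: year < 2008 AND make IN ('Ford', 'Toyota')]
vin=M21: ✗
vin=M46: ✗
vin=M85: ✗
vin=M88: ✗
vin=M53: ✗
vin=M86: ✗
vin=M22: ✗
vin=M37: ✓ → 16917
vin=M81: ✗
vin=M95: ✗
vin=M14: ✓ → 79570
vin=M66: ✗
vin=M42: ✗
year_sum3 = 16917 + 79570 = 96487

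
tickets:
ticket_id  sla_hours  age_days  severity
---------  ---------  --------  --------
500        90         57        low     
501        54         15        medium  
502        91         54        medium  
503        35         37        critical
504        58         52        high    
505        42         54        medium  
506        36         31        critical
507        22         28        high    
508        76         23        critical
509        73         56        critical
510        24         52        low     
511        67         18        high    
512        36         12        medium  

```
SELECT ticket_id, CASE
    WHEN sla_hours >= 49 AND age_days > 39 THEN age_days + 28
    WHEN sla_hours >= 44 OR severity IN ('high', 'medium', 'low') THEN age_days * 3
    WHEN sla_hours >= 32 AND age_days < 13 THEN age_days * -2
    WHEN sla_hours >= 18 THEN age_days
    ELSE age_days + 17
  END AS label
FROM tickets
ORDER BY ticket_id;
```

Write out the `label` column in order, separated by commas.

ticket_id=500: sla_hours >= 49 AND age_days > 39 → 85
ticket_id=501: sla_hours >= 44 OR severity IN ('high', 'medium', 'low') → 45
ticket_id=502: sla_hours >= 49 AND age_days > 39 → 82
ticket_id=503: sla_hours >= 18 → 37
ticket_id=504: sla_hours >= 49 AND age_days > 39 → 80
ticket_id=505: sla_hours >= 44 OR severity IN ('high', 'medium', 'low') → 162
ticket_id=506: sla_hours >= 18 → 31
ticket_id=507: sla_hours >= 44 OR severity IN ('high', 'medium', 'low') → 84
ticket_id=508: sla_hours >= 44 OR severity IN ('high', 'medium', 'low') → 69
ticket_id=509: sla_hours >= 49 AND age_days > 39 → 84
ticket_id=510: sla_hours >= 44 OR severity IN ('high', 'medium', 'low') → 156
ticket_id=511: sla_hours >= 44 OR severity IN ('high', 'medium', 'low') → 54
ticket_id=512: sla_hours >= 44 OR severity IN ('high', 'medium', 'low') → 36

85, 45, 82, 37, 80, 162, 31, 84, 69, 84, 156, 54, 36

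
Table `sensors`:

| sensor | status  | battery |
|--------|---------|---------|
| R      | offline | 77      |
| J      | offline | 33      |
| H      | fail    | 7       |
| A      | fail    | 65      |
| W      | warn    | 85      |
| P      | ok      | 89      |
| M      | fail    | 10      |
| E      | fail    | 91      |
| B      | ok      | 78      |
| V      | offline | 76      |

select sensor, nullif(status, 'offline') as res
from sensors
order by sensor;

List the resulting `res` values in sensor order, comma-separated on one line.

fail, ok, fail, fail, NULL, fail, ok, NULL, NULL, warn

sensor=A: status=fail vs offline: differ → fail
sensor=B: status=ok vs offline: differ → ok
sensor=E: status=fail vs offline: differ → fail
sensor=H: status=fail vs offline: differ → fail
sensor=J: status=offline vs offline: equal → NULL
sensor=M: status=fail vs offline: differ → fail
sensor=P: status=ok vs offline: differ → ok
sensor=R: status=offline vs offline: equal → NULL
sensor=V: status=offline vs offline: equal → NULL
sensor=W: status=warn vs offline: differ → warn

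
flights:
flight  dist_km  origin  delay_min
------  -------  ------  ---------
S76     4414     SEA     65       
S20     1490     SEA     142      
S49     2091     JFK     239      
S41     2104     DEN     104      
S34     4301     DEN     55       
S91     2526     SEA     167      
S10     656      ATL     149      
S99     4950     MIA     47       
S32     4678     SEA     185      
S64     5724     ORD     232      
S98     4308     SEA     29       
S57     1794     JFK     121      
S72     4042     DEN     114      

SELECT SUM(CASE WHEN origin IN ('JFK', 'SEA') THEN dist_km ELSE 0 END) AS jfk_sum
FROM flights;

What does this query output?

flight=S76: ✓ → 4414
flight=S20: ✓ → 1490
flight=S49: ✓ → 2091
flight=S41: ✗
flight=S34: ✗
flight=S91: ✓ → 2526
flight=S10: ✗
flight=S99: ✗
flight=S32: ✓ → 4678
flight=S64: ✗
flight=S98: ✓ → 4308
flight=S57: ✓ → 1794
flight=S72: ✗
jfk_sum = 4414 + 1490 + 2091 + 2526 + 4678 + 4308 + 1794 = 21301

21301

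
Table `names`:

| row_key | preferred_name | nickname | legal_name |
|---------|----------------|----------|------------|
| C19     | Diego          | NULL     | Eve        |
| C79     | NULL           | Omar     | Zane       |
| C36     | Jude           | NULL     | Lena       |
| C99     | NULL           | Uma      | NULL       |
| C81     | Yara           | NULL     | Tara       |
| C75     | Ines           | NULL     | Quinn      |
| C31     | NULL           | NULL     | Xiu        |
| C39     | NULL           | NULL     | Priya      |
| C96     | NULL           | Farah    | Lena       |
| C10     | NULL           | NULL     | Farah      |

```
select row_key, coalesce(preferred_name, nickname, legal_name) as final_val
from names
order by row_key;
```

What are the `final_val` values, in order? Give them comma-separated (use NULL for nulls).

Farah, Diego, Xiu, Jude, Priya, Ines, Omar, Yara, Farah, Uma

row_key=C10: preferred_name=NULL, nickname=NULL, legal_name=Farah → Farah
row_key=C19: preferred_name=Diego → Diego
row_key=C31: preferred_name=NULL, nickname=NULL, legal_name=Xiu → Xiu
row_key=C36: preferred_name=Jude → Jude
row_key=C39: preferred_name=NULL, nickname=NULL, legal_name=Priya → Priya
row_key=C75: preferred_name=Ines → Ines
row_key=C79: preferred_name=NULL, nickname=Omar → Omar
row_key=C81: preferred_name=Yara → Yara
row_key=C96: preferred_name=NULL, nickname=Farah → Farah
row_key=C99: preferred_name=NULL, nickname=Uma → Uma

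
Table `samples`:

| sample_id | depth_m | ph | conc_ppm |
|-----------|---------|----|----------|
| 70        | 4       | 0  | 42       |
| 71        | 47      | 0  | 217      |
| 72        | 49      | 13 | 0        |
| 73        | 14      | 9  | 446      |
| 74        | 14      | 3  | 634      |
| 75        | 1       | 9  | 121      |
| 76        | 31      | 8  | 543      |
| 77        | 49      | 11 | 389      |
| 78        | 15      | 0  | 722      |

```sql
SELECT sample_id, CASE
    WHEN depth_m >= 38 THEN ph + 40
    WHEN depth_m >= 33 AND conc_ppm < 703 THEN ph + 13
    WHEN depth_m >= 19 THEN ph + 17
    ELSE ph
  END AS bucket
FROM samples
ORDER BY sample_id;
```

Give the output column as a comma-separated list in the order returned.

sample_id=70: ELSE → 0
sample_id=71: depth_m >= 38 → 40
sample_id=72: depth_m >= 38 → 53
sample_id=73: ELSE → 9
sample_id=74: ELSE → 3
sample_id=75: ELSE → 9
sample_id=76: depth_m >= 19 → 25
sample_id=77: depth_m >= 38 → 51
sample_id=78: ELSE → 0

0, 40, 53, 9, 3, 9, 25, 51, 0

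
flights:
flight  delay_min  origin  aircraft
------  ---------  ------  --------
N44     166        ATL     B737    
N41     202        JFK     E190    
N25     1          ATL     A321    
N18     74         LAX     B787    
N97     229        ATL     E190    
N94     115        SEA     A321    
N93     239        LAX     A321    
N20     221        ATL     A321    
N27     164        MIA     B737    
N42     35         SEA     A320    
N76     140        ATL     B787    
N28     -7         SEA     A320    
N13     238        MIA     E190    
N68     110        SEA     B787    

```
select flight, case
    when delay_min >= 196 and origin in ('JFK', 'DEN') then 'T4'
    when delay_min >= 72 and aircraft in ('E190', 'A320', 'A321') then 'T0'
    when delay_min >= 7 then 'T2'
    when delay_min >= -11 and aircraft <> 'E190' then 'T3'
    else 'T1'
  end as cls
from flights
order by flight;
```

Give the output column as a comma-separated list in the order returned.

T0, T2, T0, T3, T2, T3, T4, T2, T2, T2, T2, T0, T0, T0

flight=N13: delay_min >= 72 and aircraft in ('E190', 'A320', 'A321') → T0
flight=N18: delay_min >= 7 → T2
flight=N20: delay_min >= 72 and aircraft in ('E190', 'A320', 'A321') → T0
flight=N25: delay_min >= -11 and aircraft <> 'E190' → T3
flight=N27: delay_min >= 7 → T2
flight=N28: delay_min >= -11 and aircraft <> 'E190' → T3
flight=N41: delay_min >= 196 and origin in ('JFK', 'DEN') → T4
flight=N42: delay_min >= 7 → T2
flight=N44: delay_min >= 7 → T2
flight=N68: delay_min >= 7 → T2
flight=N76: delay_min >= 7 → T2
flight=N93: delay_min >= 72 and aircraft in ('E190', 'A320', 'A321') → T0
flight=N94: delay_min >= 72 and aircraft in ('E190', 'A320', 'A321') → T0
flight=N97: delay_min >= 72 and aircraft in ('E190', 'A320', 'A321') → T0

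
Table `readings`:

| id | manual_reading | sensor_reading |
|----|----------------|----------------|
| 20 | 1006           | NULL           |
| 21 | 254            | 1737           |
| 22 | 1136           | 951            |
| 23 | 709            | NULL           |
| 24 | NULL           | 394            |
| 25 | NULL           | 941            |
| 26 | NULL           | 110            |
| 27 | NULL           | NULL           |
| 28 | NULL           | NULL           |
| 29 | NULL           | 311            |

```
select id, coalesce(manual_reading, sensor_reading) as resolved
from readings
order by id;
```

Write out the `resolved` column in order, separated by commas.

1006, 254, 1136, 709, 394, 941, 110, NULL, NULL, 311

id=20: manual_reading=1006 → 1006
id=21: manual_reading=254 → 254
id=22: manual_reading=1136 → 1136
id=23: manual_reading=709 → 709
id=24: manual_reading=NULL, sensor_reading=394 → 394
id=25: manual_reading=NULL, sensor_reading=941 → 941
id=26: manual_reading=NULL, sensor_reading=110 → 110
id=27: manual_reading=NULL, sensor_reading=NULL (all NULL) → NULL
id=28: manual_reading=NULL, sensor_reading=NULL (all NULL) → NULL
id=29: manual_reading=NULL, sensor_reading=311 → 311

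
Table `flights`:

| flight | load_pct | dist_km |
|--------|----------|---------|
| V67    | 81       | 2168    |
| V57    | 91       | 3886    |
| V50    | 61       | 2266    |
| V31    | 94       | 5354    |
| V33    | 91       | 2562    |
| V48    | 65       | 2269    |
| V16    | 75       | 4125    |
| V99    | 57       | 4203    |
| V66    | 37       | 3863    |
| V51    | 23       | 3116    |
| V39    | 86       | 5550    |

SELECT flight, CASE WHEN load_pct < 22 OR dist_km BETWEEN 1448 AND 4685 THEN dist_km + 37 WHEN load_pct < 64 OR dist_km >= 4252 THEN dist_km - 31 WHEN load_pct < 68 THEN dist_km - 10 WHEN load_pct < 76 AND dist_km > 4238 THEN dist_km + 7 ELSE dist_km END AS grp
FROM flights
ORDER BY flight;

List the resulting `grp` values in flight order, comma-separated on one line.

4162, 5323, 2599, 5519, 2306, 2303, 3153, 3923, 3900, 2205, 4240

flight=V16: load_pct < 22 OR dist_km BETWEEN 1448 AND 4685 → 4162
flight=V31: load_pct < 64 OR dist_km >= 4252 → 5323
flight=V33: load_pct < 22 OR dist_km BETWEEN 1448 AND 4685 → 2599
flight=V39: load_pct < 64 OR dist_km >= 4252 → 5519
flight=V48: load_pct < 22 OR dist_km BETWEEN 1448 AND 4685 → 2306
flight=V50: load_pct < 22 OR dist_km BETWEEN 1448 AND 4685 → 2303
flight=V51: load_pct < 22 OR dist_km BETWEEN 1448 AND 4685 → 3153
flight=V57: load_pct < 22 OR dist_km BETWEEN 1448 AND 4685 → 3923
flight=V66: load_pct < 22 OR dist_km BETWEEN 1448 AND 4685 → 3900
flight=V67: load_pct < 22 OR dist_km BETWEEN 1448 AND 4685 → 2205
flight=V99: load_pct < 22 OR dist_km BETWEEN 1448 AND 4685 → 4240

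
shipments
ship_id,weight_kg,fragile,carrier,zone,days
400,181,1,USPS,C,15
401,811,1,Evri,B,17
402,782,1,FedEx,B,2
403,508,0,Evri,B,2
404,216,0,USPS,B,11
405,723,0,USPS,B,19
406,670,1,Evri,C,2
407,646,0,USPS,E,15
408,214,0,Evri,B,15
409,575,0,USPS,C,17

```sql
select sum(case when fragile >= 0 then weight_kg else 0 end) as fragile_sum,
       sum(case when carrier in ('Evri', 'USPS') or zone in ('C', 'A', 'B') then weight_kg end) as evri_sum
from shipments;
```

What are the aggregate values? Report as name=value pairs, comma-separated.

[fragile_sum: fragile >= 0]
ship_id=400: ✓ → 181
ship_id=401: ✓ → 811
ship_id=402: ✓ → 782
ship_id=403: ✓ → 508
ship_id=404: ✓ → 216
ship_id=405: ✓ → 723
ship_id=406: ✓ → 670
ship_id=407: ✓ → 646
ship_id=408: ✓ → 214
ship_id=409: ✓ → 575
fragile_sum = 181 + 811 + 782 + 508 + 216 + 723 + 670 + 646 + 214 + 575 = 5326
—
[evri_sum: carrier in ('Evri', 'USPS') or zone in ('C', 'A', 'B')]
ship_id=400: ✓ → 181
ship_id=401: ✓ → 811
ship_id=402: ✓ → 782
ship_id=403: ✓ → 508
ship_id=404: ✓ → 216
ship_id=405: ✓ → 723
ship_id=406: ✓ → 670
ship_id=407: ✓ → 646
ship_id=408: ✓ → 214
ship_id=409: ✓ → 575
evri_sum = 181 + 811 + 782 + 508 + 216 + 723 + 670 + 646 + 214 + 575 = 5326

fragile_sum=5326, evri_sum=5326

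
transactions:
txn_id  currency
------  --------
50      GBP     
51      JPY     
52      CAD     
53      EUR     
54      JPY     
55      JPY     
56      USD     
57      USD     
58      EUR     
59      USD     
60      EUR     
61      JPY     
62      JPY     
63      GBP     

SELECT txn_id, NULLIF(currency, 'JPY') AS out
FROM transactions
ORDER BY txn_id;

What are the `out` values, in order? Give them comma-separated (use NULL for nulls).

txn_id=50: currency=GBP vs JPY: differ → GBP
txn_id=51: currency=JPY vs JPY: equal → NULL
txn_id=52: currency=CAD vs JPY: differ → CAD
txn_id=53: currency=EUR vs JPY: differ → EUR
txn_id=54: currency=JPY vs JPY: equal → NULL
txn_id=55: currency=JPY vs JPY: equal → NULL
txn_id=56: currency=USD vs JPY: differ → USD
txn_id=57: currency=USD vs JPY: differ → USD
txn_id=58: currency=EUR vs JPY: differ → EUR
txn_id=59: currency=USD vs JPY: differ → USD
txn_id=60: currency=EUR vs JPY: differ → EUR
txn_id=61: currency=JPY vs JPY: equal → NULL
txn_id=62: currency=JPY vs JPY: equal → NULL
txn_id=63: currency=GBP vs JPY: differ → GBP

GBP, NULL, CAD, EUR, NULL, NULL, USD, USD, EUR, USD, EUR, NULL, NULL, GBP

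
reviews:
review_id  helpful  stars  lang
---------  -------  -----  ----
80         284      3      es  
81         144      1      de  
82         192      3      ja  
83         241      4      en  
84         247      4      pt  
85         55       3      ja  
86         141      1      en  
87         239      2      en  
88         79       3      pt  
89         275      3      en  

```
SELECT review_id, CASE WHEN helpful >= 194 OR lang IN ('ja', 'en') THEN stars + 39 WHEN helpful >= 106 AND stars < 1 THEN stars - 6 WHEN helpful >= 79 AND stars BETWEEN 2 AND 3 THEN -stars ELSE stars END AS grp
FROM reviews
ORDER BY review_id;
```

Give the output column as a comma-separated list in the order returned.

review_id=80: helpful >= 194 OR lang IN ('ja', 'en') → 42
review_id=81: ELSE → 1
review_id=82: helpful >= 194 OR lang IN ('ja', 'en') → 42
review_id=83: helpful >= 194 OR lang IN ('ja', 'en') → 43
review_id=84: helpful >= 194 OR lang IN ('ja', 'en') → 43
review_id=85: helpful >= 194 OR lang IN ('ja', 'en') → 42
review_id=86: helpful >= 194 OR lang IN ('ja', 'en') → 40
review_id=87: helpful >= 194 OR lang IN ('ja', 'en') → 41
review_id=88: helpful >= 79 AND stars BETWEEN 2 AND 3 → -3
review_id=89: helpful >= 194 OR lang IN ('ja', 'en') → 42

42, 1, 42, 43, 43, 42, 40, 41, -3, 42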